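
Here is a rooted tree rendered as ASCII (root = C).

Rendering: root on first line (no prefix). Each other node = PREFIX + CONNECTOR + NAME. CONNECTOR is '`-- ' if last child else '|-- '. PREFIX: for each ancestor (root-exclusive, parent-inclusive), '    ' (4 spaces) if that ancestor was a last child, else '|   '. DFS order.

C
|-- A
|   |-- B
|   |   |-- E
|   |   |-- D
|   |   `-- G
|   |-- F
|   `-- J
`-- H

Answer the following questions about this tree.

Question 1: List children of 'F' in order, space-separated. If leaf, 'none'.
Node F's children (from adjacency): (leaf)

Answer: none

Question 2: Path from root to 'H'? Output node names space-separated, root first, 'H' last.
Answer: C H

Derivation:
Walk down from root: C -> H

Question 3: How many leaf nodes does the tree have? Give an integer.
Leaves (nodes with no children): D, E, F, G, H, J

Answer: 6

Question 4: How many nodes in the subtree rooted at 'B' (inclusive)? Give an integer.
Subtree rooted at B contains: B, D, E, G
Count = 4

Answer: 4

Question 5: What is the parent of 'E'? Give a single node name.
Scan adjacency: E appears as child of B

Answer: B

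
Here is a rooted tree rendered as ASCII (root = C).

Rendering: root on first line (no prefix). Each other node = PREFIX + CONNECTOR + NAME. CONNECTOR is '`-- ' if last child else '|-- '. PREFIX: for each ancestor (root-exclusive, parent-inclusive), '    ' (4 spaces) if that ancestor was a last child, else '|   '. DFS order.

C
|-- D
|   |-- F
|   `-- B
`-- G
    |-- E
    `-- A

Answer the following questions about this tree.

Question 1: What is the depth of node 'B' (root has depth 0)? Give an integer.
Path from root to B: C -> D -> B
Depth = number of edges = 2

Answer: 2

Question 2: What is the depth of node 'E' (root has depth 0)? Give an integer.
Path from root to E: C -> G -> E
Depth = number of edges = 2

Answer: 2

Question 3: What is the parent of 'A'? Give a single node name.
Scan adjacency: A appears as child of G

Answer: G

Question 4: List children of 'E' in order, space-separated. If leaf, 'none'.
Answer: none

Derivation:
Node E's children (from adjacency): (leaf)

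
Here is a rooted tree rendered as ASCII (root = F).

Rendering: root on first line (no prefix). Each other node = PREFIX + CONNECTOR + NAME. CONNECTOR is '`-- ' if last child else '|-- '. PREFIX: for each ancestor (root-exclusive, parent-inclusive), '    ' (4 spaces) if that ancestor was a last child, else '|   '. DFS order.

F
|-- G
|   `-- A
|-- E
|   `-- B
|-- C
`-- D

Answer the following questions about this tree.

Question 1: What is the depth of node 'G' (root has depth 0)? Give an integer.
Answer: 1

Derivation:
Path from root to G: F -> G
Depth = number of edges = 1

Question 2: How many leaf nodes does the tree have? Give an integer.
Leaves (nodes with no children): A, B, C, D

Answer: 4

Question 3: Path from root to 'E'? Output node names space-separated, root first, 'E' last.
Answer: F E

Derivation:
Walk down from root: F -> E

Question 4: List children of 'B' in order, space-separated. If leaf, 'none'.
Answer: none

Derivation:
Node B's children (from adjacency): (leaf)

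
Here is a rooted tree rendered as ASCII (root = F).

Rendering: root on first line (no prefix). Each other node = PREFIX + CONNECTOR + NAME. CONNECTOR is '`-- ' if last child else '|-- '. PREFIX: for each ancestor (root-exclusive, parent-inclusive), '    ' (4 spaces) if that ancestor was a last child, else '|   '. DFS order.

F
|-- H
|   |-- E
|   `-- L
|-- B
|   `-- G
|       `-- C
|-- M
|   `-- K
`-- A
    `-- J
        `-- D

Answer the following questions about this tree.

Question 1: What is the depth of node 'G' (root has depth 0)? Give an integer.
Path from root to G: F -> B -> G
Depth = number of edges = 2

Answer: 2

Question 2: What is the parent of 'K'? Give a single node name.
Answer: M

Derivation:
Scan adjacency: K appears as child of M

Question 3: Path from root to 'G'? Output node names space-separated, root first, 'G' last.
Answer: F B G

Derivation:
Walk down from root: F -> B -> G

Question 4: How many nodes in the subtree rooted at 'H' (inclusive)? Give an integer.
Answer: 3

Derivation:
Subtree rooted at H contains: E, H, L
Count = 3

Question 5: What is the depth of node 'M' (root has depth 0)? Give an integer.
Answer: 1

Derivation:
Path from root to M: F -> M
Depth = number of edges = 1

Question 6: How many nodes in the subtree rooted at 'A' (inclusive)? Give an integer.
Subtree rooted at A contains: A, D, J
Count = 3

Answer: 3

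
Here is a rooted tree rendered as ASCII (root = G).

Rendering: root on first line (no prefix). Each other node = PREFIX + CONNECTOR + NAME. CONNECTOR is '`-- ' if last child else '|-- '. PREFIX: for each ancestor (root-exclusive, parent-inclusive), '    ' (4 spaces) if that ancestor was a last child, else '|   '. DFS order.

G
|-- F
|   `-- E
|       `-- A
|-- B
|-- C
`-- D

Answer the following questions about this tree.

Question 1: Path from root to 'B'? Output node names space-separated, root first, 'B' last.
Walk down from root: G -> B

Answer: G B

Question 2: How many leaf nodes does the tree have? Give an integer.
Leaves (nodes with no children): A, B, C, D

Answer: 4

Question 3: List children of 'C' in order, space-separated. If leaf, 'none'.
Answer: none

Derivation:
Node C's children (from adjacency): (leaf)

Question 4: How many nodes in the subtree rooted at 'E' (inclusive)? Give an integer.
Answer: 2

Derivation:
Subtree rooted at E contains: A, E
Count = 2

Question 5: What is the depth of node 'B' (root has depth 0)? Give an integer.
Path from root to B: G -> B
Depth = number of edges = 1

Answer: 1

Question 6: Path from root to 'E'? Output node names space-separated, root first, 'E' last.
Answer: G F E

Derivation:
Walk down from root: G -> F -> E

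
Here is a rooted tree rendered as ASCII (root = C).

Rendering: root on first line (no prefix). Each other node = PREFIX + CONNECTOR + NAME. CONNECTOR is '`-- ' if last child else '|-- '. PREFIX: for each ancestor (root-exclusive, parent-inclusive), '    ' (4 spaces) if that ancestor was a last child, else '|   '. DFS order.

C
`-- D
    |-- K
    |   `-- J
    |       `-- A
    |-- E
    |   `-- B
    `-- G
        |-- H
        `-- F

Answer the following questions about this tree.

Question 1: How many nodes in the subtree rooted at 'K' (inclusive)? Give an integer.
Subtree rooted at K contains: A, J, K
Count = 3

Answer: 3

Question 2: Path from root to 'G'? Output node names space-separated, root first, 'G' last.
Walk down from root: C -> D -> G

Answer: C D G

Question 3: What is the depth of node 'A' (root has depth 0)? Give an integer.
Path from root to A: C -> D -> K -> J -> A
Depth = number of edges = 4

Answer: 4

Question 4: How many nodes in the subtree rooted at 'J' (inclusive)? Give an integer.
Answer: 2

Derivation:
Subtree rooted at J contains: A, J
Count = 2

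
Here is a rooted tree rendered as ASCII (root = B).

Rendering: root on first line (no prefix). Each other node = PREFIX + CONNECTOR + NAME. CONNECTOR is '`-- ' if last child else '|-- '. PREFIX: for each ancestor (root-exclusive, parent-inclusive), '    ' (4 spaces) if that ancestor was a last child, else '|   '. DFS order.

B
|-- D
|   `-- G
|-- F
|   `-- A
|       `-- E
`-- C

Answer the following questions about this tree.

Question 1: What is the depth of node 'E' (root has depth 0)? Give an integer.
Path from root to E: B -> F -> A -> E
Depth = number of edges = 3

Answer: 3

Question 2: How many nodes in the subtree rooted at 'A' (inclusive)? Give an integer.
Answer: 2

Derivation:
Subtree rooted at A contains: A, E
Count = 2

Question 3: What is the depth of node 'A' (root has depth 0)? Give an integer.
Answer: 2

Derivation:
Path from root to A: B -> F -> A
Depth = number of edges = 2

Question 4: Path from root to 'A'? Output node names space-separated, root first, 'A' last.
Answer: B F A

Derivation:
Walk down from root: B -> F -> A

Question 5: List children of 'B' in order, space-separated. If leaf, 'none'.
Answer: D F C

Derivation:
Node B's children (from adjacency): D, F, C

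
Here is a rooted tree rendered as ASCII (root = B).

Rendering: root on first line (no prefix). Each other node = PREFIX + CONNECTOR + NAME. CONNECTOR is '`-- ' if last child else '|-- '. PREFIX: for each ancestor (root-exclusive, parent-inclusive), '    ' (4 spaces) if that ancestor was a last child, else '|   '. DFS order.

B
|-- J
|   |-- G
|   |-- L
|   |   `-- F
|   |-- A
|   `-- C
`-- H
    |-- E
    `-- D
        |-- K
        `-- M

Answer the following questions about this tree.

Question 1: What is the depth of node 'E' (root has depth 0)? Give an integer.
Path from root to E: B -> H -> E
Depth = number of edges = 2

Answer: 2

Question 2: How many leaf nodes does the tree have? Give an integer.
Leaves (nodes with no children): A, C, E, F, G, K, M

Answer: 7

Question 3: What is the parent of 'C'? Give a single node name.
Answer: J

Derivation:
Scan adjacency: C appears as child of J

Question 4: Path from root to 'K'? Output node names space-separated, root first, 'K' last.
Walk down from root: B -> H -> D -> K

Answer: B H D K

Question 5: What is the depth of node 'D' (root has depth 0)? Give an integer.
Path from root to D: B -> H -> D
Depth = number of edges = 2

Answer: 2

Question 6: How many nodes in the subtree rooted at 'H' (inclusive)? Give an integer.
Answer: 5

Derivation:
Subtree rooted at H contains: D, E, H, K, M
Count = 5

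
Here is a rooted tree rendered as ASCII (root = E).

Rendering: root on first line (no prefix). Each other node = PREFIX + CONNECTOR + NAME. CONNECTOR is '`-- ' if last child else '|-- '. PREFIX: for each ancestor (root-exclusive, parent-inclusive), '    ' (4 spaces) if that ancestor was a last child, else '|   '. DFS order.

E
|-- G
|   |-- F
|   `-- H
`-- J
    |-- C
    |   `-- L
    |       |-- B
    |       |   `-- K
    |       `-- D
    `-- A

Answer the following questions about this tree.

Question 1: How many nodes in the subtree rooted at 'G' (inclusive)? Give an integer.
Answer: 3

Derivation:
Subtree rooted at G contains: F, G, H
Count = 3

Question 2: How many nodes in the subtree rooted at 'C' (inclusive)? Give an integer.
Answer: 5

Derivation:
Subtree rooted at C contains: B, C, D, K, L
Count = 5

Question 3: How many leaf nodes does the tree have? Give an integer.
Leaves (nodes with no children): A, D, F, H, K

Answer: 5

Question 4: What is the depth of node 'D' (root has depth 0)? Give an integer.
Answer: 4

Derivation:
Path from root to D: E -> J -> C -> L -> D
Depth = number of edges = 4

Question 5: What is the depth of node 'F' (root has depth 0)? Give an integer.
Path from root to F: E -> G -> F
Depth = number of edges = 2

Answer: 2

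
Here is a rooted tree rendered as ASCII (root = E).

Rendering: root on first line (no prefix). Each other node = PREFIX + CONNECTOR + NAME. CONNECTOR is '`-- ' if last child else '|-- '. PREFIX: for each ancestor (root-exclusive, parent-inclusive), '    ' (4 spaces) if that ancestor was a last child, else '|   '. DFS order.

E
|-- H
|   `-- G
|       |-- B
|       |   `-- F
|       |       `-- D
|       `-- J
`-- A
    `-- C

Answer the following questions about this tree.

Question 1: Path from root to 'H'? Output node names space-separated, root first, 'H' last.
Walk down from root: E -> H

Answer: E H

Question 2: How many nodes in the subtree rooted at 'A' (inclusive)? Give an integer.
Subtree rooted at A contains: A, C
Count = 2

Answer: 2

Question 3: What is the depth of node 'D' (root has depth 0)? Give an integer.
Path from root to D: E -> H -> G -> B -> F -> D
Depth = number of edges = 5

Answer: 5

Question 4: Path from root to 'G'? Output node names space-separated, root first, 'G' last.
Walk down from root: E -> H -> G

Answer: E H G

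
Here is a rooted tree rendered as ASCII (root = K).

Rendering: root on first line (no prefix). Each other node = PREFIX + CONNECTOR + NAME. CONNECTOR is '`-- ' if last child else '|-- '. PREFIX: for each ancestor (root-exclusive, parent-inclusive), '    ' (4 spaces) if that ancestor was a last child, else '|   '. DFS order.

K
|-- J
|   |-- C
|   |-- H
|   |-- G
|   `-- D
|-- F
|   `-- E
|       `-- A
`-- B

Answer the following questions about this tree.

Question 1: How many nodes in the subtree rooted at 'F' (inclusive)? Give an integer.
Subtree rooted at F contains: A, E, F
Count = 3

Answer: 3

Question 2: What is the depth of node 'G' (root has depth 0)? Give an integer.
Answer: 2

Derivation:
Path from root to G: K -> J -> G
Depth = number of edges = 2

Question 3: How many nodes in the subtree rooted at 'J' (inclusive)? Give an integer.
Subtree rooted at J contains: C, D, G, H, J
Count = 5

Answer: 5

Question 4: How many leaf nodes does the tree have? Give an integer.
Answer: 6

Derivation:
Leaves (nodes with no children): A, B, C, D, G, H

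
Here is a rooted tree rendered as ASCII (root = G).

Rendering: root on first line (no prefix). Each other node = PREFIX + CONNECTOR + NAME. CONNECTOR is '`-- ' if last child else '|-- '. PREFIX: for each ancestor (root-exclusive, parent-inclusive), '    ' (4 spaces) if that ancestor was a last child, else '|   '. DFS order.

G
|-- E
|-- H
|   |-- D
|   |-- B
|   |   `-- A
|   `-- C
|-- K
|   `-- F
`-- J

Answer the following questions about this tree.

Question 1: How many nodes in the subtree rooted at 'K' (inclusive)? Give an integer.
Subtree rooted at K contains: F, K
Count = 2

Answer: 2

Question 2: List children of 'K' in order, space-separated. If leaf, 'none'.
Answer: F

Derivation:
Node K's children (from adjacency): F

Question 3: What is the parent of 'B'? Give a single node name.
Answer: H

Derivation:
Scan adjacency: B appears as child of H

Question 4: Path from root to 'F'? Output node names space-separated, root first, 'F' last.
Answer: G K F

Derivation:
Walk down from root: G -> K -> F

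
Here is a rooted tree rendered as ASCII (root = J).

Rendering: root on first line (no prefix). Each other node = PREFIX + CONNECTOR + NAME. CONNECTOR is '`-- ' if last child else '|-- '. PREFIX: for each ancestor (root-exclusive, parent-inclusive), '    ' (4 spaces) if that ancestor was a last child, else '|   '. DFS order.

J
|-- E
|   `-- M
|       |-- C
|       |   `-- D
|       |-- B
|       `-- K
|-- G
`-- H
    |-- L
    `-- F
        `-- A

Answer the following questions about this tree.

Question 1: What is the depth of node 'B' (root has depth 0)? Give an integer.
Answer: 3

Derivation:
Path from root to B: J -> E -> M -> B
Depth = number of edges = 3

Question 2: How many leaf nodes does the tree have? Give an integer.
Leaves (nodes with no children): A, B, D, G, K, L

Answer: 6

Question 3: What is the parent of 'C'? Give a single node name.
Answer: M

Derivation:
Scan adjacency: C appears as child of M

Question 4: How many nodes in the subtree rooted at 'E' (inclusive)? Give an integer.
Subtree rooted at E contains: B, C, D, E, K, M
Count = 6

Answer: 6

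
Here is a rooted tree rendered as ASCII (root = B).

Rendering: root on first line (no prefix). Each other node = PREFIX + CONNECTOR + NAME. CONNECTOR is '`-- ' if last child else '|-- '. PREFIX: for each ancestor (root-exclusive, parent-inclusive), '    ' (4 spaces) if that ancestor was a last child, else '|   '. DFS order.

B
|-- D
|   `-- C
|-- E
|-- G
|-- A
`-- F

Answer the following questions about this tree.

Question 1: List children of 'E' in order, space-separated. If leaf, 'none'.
Node E's children (from adjacency): (leaf)

Answer: none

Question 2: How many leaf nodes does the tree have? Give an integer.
Answer: 5

Derivation:
Leaves (nodes with no children): A, C, E, F, G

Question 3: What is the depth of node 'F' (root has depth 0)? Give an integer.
Answer: 1

Derivation:
Path from root to F: B -> F
Depth = number of edges = 1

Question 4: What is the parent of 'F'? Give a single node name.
Scan adjacency: F appears as child of B

Answer: B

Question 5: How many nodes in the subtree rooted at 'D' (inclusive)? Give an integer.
Answer: 2

Derivation:
Subtree rooted at D contains: C, D
Count = 2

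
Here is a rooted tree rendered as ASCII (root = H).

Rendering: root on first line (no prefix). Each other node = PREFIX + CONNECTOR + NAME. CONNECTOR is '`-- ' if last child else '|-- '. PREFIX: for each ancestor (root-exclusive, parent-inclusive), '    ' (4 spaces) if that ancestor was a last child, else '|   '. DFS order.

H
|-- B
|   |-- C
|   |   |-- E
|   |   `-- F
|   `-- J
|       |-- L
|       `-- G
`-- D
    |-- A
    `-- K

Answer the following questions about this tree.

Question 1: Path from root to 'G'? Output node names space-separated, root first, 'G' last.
Answer: H B J G

Derivation:
Walk down from root: H -> B -> J -> G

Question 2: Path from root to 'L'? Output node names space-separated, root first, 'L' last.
Answer: H B J L

Derivation:
Walk down from root: H -> B -> J -> L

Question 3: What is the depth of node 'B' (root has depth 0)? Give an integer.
Answer: 1

Derivation:
Path from root to B: H -> B
Depth = number of edges = 1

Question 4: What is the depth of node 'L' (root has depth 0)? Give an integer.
Answer: 3

Derivation:
Path from root to L: H -> B -> J -> L
Depth = number of edges = 3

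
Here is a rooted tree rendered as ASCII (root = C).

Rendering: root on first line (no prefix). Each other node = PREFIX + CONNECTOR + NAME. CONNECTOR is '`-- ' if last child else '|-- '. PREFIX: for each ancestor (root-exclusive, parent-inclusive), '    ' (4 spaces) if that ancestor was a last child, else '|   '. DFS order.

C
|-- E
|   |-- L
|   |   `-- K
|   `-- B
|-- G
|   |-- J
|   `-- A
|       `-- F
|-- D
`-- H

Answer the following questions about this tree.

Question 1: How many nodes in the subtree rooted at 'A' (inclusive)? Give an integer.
Answer: 2

Derivation:
Subtree rooted at A contains: A, F
Count = 2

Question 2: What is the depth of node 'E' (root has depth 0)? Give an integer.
Answer: 1

Derivation:
Path from root to E: C -> E
Depth = number of edges = 1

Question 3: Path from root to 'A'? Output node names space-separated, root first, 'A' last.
Answer: C G A

Derivation:
Walk down from root: C -> G -> A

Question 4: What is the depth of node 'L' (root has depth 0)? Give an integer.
Answer: 2

Derivation:
Path from root to L: C -> E -> L
Depth = number of edges = 2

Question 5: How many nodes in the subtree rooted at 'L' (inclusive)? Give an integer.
Answer: 2

Derivation:
Subtree rooted at L contains: K, L
Count = 2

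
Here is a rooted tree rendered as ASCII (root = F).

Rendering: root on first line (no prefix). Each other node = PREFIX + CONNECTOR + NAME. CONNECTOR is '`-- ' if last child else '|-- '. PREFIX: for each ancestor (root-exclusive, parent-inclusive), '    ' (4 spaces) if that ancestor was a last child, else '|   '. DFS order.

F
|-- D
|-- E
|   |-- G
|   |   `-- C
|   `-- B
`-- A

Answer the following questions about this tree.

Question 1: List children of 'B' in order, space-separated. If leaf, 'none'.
Answer: none

Derivation:
Node B's children (from adjacency): (leaf)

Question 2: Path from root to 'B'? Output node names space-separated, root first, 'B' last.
Answer: F E B

Derivation:
Walk down from root: F -> E -> B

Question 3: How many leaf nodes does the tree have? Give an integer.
Answer: 4

Derivation:
Leaves (nodes with no children): A, B, C, D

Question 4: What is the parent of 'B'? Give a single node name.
Answer: E

Derivation:
Scan adjacency: B appears as child of E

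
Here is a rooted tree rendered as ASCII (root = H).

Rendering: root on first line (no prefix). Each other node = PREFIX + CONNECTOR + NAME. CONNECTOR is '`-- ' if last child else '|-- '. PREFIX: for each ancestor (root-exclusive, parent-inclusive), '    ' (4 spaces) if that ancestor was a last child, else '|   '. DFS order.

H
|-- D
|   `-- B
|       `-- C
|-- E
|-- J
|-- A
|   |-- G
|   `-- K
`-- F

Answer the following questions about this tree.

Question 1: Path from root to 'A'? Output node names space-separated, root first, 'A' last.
Answer: H A

Derivation:
Walk down from root: H -> A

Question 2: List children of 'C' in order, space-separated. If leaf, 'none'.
Answer: none

Derivation:
Node C's children (from adjacency): (leaf)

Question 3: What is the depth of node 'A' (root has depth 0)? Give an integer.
Path from root to A: H -> A
Depth = number of edges = 1

Answer: 1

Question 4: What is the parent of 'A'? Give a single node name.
Answer: H

Derivation:
Scan adjacency: A appears as child of H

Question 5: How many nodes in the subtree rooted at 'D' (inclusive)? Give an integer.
Answer: 3

Derivation:
Subtree rooted at D contains: B, C, D
Count = 3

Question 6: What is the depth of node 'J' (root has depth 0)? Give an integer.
Answer: 1

Derivation:
Path from root to J: H -> J
Depth = number of edges = 1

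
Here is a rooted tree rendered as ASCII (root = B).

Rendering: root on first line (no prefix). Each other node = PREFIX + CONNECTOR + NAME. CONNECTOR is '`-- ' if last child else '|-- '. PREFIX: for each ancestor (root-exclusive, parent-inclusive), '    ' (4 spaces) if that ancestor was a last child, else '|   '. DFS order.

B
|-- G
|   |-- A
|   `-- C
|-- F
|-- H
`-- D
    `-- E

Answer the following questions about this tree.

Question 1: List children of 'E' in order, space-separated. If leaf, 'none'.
Answer: none

Derivation:
Node E's children (from adjacency): (leaf)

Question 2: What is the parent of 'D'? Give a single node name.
Scan adjacency: D appears as child of B

Answer: B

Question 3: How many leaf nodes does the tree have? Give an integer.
Answer: 5

Derivation:
Leaves (nodes with no children): A, C, E, F, H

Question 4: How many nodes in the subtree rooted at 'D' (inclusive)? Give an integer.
Subtree rooted at D contains: D, E
Count = 2

Answer: 2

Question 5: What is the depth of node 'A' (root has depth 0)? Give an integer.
Path from root to A: B -> G -> A
Depth = number of edges = 2

Answer: 2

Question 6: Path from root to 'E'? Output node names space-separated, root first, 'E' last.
Walk down from root: B -> D -> E

Answer: B D E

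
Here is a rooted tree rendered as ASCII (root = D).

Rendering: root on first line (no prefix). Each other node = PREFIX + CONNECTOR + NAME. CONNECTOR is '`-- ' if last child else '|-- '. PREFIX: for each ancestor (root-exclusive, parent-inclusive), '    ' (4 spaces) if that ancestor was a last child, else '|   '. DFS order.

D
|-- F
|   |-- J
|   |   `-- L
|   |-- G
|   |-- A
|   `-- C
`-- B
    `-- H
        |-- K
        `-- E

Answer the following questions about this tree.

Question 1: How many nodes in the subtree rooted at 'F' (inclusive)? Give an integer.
Subtree rooted at F contains: A, C, F, G, J, L
Count = 6

Answer: 6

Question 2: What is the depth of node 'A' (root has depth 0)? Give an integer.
Answer: 2

Derivation:
Path from root to A: D -> F -> A
Depth = number of edges = 2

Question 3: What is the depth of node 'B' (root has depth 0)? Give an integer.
Answer: 1

Derivation:
Path from root to B: D -> B
Depth = number of edges = 1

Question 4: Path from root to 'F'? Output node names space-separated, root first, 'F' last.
Answer: D F

Derivation:
Walk down from root: D -> F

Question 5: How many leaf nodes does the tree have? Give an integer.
Answer: 6

Derivation:
Leaves (nodes with no children): A, C, E, G, K, L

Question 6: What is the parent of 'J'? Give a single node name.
Answer: F

Derivation:
Scan adjacency: J appears as child of F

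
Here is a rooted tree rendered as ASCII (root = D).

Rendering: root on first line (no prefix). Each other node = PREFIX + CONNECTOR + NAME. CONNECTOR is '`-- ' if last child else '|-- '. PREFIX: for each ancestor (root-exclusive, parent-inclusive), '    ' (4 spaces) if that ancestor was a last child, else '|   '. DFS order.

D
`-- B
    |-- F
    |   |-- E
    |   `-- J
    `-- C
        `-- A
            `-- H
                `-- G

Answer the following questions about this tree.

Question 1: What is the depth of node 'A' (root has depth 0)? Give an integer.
Answer: 3

Derivation:
Path from root to A: D -> B -> C -> A
Depth = number of edges = 3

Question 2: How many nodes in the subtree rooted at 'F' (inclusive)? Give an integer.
Answer: 3

Derivation:
Subtree rooted at F contains: E, F, J
Count = 3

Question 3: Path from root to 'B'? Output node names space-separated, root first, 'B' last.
Answer: D B

Derivation:
Walk down from root: D -> B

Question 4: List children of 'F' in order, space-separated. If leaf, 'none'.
Answer: E J

Derivation:
Node F's children (from adjacency): E, J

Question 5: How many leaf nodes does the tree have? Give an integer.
Answer: 3

Derivation:
Leaves (nodes with no children): E, G, J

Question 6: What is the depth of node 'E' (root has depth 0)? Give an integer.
Answer: 3

Derivation:
Path from root to E: D -> B -> F -> E
Depth = number of edges = 3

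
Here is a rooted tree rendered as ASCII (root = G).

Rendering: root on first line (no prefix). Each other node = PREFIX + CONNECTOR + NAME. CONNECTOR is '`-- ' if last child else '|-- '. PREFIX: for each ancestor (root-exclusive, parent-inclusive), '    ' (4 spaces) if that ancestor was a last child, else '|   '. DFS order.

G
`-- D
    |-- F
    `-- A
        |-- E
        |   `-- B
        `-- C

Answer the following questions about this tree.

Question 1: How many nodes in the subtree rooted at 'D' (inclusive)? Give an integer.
Subtree rooted at D contains: A, B, C, D, E, F
Count = 6

Answer: 6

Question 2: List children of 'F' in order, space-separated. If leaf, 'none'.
Answer: none

Derivation:
Node F's children (from adjacency): (leaf)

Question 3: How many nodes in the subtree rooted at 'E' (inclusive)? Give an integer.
Subtree rooted at E contains: B, E
Count = 2

Answer: 2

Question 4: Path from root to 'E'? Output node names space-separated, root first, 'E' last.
Answer: G D A E

Derivation:
Walk down from root: G -> D -> A -> E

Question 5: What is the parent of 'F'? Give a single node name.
Answer: D

Derivation:
Scan adjacency: F appears as child of D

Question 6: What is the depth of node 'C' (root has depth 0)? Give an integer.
Answer: 3

Derivation:
Path from root to C: G -> D -> A -> C
Depth = number of edges = 3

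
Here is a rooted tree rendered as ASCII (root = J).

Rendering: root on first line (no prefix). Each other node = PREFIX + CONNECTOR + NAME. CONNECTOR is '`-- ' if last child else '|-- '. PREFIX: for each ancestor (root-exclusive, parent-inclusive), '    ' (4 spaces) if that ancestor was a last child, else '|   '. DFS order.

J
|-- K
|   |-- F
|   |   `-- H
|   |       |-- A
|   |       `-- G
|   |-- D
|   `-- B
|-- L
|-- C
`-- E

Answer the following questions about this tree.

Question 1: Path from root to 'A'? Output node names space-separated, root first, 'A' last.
Walk down from root: J -> K -> F -> H -> A

Answer: J K F H A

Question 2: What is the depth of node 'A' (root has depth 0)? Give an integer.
Path from root to A: J -> K -> F -> H -> A
Depth = number of edges = 4

Answer: 4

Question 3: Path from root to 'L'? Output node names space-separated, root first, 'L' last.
Walk down from root: J -> L

Answer: J L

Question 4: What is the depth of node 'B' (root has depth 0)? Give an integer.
Path from root to B: J -> K -> B
Depth = number of edges = 2

Answer: 2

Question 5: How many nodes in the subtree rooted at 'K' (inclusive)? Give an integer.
Answer: 7

Derivation:
Subtree rooted at K contains: A, B, D, F, G, H, K
Count = 7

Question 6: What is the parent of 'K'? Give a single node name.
Scan adjacency: K appears as child of J

Answer: J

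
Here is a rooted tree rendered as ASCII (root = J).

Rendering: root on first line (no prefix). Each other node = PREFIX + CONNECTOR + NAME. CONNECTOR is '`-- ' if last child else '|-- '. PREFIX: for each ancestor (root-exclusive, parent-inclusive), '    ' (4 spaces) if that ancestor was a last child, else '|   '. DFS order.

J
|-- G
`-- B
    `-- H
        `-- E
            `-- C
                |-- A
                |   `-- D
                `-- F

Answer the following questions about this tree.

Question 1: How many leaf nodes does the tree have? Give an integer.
Answer: 3

Derivation:
Leaves (nodes with no children): D, F, G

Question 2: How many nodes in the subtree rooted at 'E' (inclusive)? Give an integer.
Subtree rooted at E contains: A, C, D, E, F
Count = 5

Answer: 5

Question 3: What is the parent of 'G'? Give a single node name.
Answer: J

Derivation:
Scan adjacency: G appears as child of J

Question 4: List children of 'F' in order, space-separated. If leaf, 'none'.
Answer: none

Derivation:
Node F's children (from adjacency): (leaf)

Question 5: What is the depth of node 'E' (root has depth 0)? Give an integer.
Path from root to E: J -> B -> H -> E
Depth = number of edges = 3

Answer: 3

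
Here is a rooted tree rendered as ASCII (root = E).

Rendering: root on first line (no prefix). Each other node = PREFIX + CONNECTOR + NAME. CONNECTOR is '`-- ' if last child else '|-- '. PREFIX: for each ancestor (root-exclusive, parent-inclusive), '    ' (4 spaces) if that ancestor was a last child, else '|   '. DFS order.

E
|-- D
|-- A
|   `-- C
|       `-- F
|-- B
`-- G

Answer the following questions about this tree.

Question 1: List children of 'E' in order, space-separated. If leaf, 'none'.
Node E's children (from adjacency): D, A, B, G

Answer: D A B G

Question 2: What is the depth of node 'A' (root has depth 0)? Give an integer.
Answer: 1

Derivation:
Path from root to A: E -> A
Depth = number of edges = 1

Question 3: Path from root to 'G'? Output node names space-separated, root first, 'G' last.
Answer: E G

Derivation:
Walk down from root: E -> G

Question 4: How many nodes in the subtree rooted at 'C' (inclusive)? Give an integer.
Subtree rooted at C contains: C, F
Count = 2

Answer: 2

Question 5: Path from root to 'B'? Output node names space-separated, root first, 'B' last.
Answer: E B

Derivation:
Walk down from root: E -> B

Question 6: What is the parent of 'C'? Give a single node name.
Answer: A

Derivation:
Scan adjacency: C appears as child of A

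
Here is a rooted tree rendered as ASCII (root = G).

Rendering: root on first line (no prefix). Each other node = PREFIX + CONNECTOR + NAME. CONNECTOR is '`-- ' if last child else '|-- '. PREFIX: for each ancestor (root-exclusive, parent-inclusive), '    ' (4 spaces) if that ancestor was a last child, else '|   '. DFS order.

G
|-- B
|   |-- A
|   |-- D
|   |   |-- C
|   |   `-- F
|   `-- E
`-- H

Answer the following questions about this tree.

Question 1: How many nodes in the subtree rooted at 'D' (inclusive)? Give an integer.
Subtree rooted at D contains: C, D, F
Count = 3

Answer: 3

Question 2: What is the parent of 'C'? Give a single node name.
Answer: D

Derivation:
Scan adjacency: C appears as child of D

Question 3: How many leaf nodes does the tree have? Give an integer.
Answer: 5

Derivation:
Leaves (nodes with no children): A, C, E, F, H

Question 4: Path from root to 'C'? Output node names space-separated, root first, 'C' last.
Walk down from root: G -> B -> D -> C

Answer: G B D C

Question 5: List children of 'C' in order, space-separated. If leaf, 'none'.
Answer: none

Derivation:
Node C's children (from adjacency): (leaf)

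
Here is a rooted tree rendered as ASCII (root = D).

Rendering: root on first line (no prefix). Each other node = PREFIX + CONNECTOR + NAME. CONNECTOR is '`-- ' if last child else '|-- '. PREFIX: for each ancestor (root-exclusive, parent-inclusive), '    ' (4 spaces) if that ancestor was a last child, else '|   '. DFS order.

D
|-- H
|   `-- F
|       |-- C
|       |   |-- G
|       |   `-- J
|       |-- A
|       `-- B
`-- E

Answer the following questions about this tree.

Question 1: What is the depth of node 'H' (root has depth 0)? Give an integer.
Path from root to H: D -> H
Depth = number of edges = 1

Answer: 1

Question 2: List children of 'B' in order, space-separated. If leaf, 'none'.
Node B's children (from adjacency): (leaf)

Answer: none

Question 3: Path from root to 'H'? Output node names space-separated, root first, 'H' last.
Walk down from root: D -> H

Answer: D H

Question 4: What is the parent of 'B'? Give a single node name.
Answer: F

Derivation:
Scan adjacency: B appears as child of F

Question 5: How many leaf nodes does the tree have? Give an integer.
Leaves (nodes with no children): A, B, E, G, J

Answer: 5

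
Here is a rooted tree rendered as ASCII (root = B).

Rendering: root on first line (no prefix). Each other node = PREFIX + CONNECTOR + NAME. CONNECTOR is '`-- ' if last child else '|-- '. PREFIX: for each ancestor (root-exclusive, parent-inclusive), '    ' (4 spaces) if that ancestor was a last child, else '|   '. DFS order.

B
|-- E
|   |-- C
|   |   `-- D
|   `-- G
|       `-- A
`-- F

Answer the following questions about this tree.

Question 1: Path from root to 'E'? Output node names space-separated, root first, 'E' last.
Answer: B E

Derivation:
Walk down from root: B -> E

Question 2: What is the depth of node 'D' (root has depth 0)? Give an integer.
Answer: 3

Derivation:
Path from root to D: B -> E -> C -> D
Depth = number of edges = 3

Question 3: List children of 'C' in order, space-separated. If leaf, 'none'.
Node C's children (from adjacency): D

Answer: D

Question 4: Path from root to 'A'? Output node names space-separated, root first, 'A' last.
Answer: B E G A

Derivation:
Walk down from root: B -> E -> G -> A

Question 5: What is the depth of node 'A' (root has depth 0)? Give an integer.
Path from root to A: B -> E -> G -> A
Depth = number of edges = 3

Answer: 3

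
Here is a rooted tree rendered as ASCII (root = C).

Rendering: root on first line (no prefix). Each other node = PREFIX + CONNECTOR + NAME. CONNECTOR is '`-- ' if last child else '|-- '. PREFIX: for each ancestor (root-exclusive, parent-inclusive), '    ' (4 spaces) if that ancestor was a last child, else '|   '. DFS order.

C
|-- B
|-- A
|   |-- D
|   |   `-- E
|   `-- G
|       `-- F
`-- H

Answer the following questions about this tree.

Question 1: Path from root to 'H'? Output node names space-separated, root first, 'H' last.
Walk down from root: C -> H

Answer: C H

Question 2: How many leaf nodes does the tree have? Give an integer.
Leaves (nodes with no children): B, E, F, H

Answer: 4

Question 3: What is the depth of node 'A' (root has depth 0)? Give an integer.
Path from root to A: C -> A
Depth = number of edges = 1

Answer: 1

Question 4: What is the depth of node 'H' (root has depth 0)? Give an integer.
Path from root to H: C -> H
Depth = number of edges = 1

Answer: 1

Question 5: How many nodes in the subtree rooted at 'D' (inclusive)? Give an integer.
Answer: 2

Derivation:
Subtree rooted at D contains: D, E
Count = 2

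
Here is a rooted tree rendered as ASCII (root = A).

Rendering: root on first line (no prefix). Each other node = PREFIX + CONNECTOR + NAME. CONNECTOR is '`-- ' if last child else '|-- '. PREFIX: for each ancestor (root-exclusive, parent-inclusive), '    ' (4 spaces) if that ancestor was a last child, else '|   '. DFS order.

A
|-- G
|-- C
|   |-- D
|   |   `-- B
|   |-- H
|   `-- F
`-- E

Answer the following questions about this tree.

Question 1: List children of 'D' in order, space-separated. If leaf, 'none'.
Answer: B

Derivation:
Node D's children (from adjacency): B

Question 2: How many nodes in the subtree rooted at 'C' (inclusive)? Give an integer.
Subtree rooted at C contains: B, C, D, F, H
Count = 5

Answer: 5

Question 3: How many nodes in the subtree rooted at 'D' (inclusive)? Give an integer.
Subtree rooted at D contains: B, D
Count = 2

Answer: 2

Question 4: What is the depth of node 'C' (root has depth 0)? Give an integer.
Answer: 1

Derivation:
Path from root to C: A -> C
Depth = number of edges = 1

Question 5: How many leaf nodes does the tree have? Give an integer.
Leaves (nodes with no children): B, E, F, G, H

Answer: 5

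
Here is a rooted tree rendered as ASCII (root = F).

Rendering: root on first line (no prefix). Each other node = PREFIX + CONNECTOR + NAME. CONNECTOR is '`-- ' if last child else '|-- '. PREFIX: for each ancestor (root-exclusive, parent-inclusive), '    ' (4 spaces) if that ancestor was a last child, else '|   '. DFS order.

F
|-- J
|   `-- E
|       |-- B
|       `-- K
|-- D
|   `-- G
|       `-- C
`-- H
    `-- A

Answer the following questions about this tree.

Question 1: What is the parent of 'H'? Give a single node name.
Answer: F

Derivation:
Scan adjacency: H appears as child of F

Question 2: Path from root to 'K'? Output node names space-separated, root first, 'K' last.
Answer: F J E K

Derivation:
Walk down from root: F -> J -> E -> K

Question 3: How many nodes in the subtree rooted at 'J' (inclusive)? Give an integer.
Answer: 4

Derivation:
Subtree rooted at J contains: B, E, J, K
Count = 4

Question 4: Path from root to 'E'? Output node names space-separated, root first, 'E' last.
Walk down from root: F -> J -> E

Answer: F J E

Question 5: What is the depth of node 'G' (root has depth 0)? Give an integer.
Path from root to G: F -> D -> G
Depth = number of edges = 2

Answer: 2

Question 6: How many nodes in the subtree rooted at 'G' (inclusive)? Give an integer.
Answer: 2

Derivation:
Subtree rooted at G contains: C, G
Count = 2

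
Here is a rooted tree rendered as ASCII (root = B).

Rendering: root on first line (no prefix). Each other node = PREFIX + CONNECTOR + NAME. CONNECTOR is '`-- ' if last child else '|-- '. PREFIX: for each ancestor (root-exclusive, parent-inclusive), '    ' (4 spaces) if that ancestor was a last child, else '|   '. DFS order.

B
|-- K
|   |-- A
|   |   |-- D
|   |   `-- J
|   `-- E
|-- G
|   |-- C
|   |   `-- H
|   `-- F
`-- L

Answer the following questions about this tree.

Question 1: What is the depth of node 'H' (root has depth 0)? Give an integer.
Answer: 3

Derivation:
Path from root to H: B -> G -> C -> H
Depth = number of edges = 3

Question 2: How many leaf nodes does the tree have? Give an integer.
Leaves (nodes with no children): D, E, F, H, J, L

Answer: 6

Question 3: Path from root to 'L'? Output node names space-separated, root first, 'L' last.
Walk down from root: B -> L

Answer: B L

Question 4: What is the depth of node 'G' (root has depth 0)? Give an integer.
Answer: 1

Derivation:
Path from root to G: B -> G
Depth = number of edges = 1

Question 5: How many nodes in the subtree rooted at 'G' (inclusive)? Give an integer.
Subtree rooted at G contains: C, F, G, H
Count = 4

Answer: 4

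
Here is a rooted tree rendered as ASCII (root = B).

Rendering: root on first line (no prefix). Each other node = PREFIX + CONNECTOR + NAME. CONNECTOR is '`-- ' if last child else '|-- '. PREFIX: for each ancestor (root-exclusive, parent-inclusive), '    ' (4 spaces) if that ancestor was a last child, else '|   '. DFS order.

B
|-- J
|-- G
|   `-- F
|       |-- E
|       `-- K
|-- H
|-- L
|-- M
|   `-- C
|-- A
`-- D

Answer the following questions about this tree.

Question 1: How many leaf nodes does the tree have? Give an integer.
Leaves (nodes with no children): A, C, D, E, H, J, K, L

Answer: 8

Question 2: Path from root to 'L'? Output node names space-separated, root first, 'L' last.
Answer: B L

Derivation:
Walk down from root: B -> L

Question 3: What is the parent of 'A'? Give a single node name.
Answer: B

Derivation:
Scan adjacency: A appears as child of B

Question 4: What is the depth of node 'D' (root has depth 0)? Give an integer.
Path from root to D: B -> D
Depth = number of edges = 1

Answer: 1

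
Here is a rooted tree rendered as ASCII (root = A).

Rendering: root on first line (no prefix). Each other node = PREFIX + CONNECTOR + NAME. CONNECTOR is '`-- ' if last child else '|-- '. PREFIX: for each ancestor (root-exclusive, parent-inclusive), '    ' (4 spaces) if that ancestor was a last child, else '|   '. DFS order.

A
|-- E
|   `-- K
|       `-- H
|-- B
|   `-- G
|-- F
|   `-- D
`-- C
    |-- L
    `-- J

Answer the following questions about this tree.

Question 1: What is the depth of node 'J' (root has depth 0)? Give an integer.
Path from root to J: A -> C -> J
Depth = number of edges = 2

Answer: 2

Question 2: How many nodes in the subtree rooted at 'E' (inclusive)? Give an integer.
Answer: 3

Derivation:
Subtree rooted at E contains: E, H, K
Count = 3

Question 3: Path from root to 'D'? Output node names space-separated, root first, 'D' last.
Walk down from root: A -> F -> D

Answer: A F D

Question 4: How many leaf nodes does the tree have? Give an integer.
Leaves (nodes with no children): D, G, H, J, L

Answer: 5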